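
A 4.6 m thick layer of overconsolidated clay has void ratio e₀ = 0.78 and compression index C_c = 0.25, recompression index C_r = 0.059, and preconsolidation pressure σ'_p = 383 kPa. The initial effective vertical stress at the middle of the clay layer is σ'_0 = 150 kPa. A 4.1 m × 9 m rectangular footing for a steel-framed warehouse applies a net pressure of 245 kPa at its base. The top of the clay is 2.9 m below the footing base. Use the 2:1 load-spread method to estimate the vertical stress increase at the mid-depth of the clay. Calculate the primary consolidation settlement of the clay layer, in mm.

S_c ≈ 24.9 mm

Mid-depth of clay below the footing base: z = 2.9 + 4.6/2 = 5.2 m.
Stress increase at mid-clay by the 2:1 spreading method:
Δσ = qBL/((B+z)(L+z)) = 245×4.1×9/((4.1+5.2)(9+5.2)) = 68.458 kPa
Final effective stress: σ'_f = 150 + 68.458 = 218.46 kPa.
σ'_f = 218.46 ≤ σ'_p = 383 kPa, so the clay remains overconsolidated and only the recompression index applies:
S_c = C_r·H/(1+e₀)·log₁₀(σ'_f/σ'_0) = 0.059×4.6/1.78×log₁₀(218.46/150)
    = 0.15247 × 0.16328 = 0.0249 m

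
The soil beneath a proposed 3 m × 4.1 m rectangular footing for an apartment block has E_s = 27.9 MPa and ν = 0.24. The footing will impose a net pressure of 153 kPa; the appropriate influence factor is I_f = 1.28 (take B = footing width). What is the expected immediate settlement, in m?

S_e ≈ 0.0198 m

Immediate (elastic) settlement: S_e = q·B·(1−ν²)/E_s · I_f.
E_s = 27.9 MPa = 27900 kPa.
S_e = 153 × 3 × (1 − 0.24²) / 27900 × 1.28
    = 153 × 3 × 0.9424 / 27900 × 1.28
    = 0.01985 m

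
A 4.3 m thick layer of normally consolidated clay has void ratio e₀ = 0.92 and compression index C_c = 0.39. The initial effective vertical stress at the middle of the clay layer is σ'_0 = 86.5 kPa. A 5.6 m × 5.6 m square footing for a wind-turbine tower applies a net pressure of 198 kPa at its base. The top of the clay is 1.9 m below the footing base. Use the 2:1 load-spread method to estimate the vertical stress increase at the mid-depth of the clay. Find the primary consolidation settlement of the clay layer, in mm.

S_c ≈ 217 mm

Mid-depth of clay below the footing base: z = 1.9 + 4.3/2 = 4.05 m.
Stress increase at mid-clay by the 2:1 spreading method:
Δσ = qBL/((B+z)(L+z)) = 198×5.6×5.6/((5.6+4.05)(5.6+4.05)) = 66.679 kPa
Final effective stress: σ'_f = σ'_0 + Δσ = 86.5 + 66.679 = 153.18 kPa.
Normally consolidated clay, so the full stress increment lies on the virgin compression line:
S_c = C_c·H/(1+e₀)·log₁₀(σ'_f/σ'_0) = 0.39×4.3/(1+0.92)×log₁₀(153.18/86.5)
    = 0.87344 × 0.24819 = 0.2168 m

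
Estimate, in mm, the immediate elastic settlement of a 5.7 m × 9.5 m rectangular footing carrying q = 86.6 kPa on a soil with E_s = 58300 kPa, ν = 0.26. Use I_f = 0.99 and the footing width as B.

Immediate (elastic) settlement: S_e = q·B·(1−ν²)/E_s · I_f.
S_e = 86.6 × 5.7 × (1 − 0.26²) / 58300 × 0.99
    = 86.6 × 5.7 × 0.9324 / 58300 × 0.99
    = 0.007816 m = 7.816 mm

S_e ≈ 7.82 mm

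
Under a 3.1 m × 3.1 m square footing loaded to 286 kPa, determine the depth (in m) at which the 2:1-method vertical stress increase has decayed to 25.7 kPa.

z ≈ 7.24 m

2:1 spreading — at depth z the loaded area has grown by z in each plan dimension:
qB²/(B+z)² = Δσ_z ⇒ z = B(√(q/Δσ_z) − 1) = 3.1×(√(286/25.7) − 1) = 7.241 m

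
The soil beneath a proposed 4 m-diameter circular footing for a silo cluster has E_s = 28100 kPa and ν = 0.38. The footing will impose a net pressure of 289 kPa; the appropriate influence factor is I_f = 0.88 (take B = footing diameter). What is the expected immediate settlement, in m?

Immediate (elastic) settlement: S_e = q·B·(1−ν²)/E_s · I_f.
S_e = 289 × 4 × (1 − 0.38²) / 28100 × 0.88
    = 289 × 4 × 0.8556 / 28100 × 0.88
    = 0.03097 m

S_e ≈ 0.031 m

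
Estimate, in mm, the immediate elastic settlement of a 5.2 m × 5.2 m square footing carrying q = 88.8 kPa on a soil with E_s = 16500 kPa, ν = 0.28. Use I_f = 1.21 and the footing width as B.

S_e ≈ 31.2 mm

Immediate (elastic) settlement: S_e = q·B·(1−ν²)/E_s · I_f.
S_e = 88.8 × 5.2 × (1 − 0.28²) / 16500 × 1.21
    = 88.8 × 5.2 × 0.9216 / 16500 × 1.21
    = 0.03121 m = 31.21 mm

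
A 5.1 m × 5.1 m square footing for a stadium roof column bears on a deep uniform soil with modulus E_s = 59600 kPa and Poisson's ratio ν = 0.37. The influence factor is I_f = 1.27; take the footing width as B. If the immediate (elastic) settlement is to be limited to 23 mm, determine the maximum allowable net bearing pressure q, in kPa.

q ≈ 245 kPa

S_e = q·B·(1−ν²)/E_s · I_f  ⇒  q = S_e·E_s / (B·(1−ν²)·I_f).
q = 0.023 × 59600 / (5.1 × 0.8631 × 1.27) = 245.2 kPa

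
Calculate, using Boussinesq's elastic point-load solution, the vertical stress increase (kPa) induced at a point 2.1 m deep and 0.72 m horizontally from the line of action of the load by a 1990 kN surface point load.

Boussinesq vertical stress below a point load on an elastic half-space:
Δσ_z = 3P/(2πz²) · [1 + (r/z)²]^(−5/2)
r/z = 0.72/2.1 = 0.34286; [1+(r/z)²]^(−5/2) = 0.75741.
Δσ_z = 3×1990/(2π×2.1²) × 0.75741 = 215.45 × 0.75741 = 163.2 kPa

Δσ_z ≈ 163 kPa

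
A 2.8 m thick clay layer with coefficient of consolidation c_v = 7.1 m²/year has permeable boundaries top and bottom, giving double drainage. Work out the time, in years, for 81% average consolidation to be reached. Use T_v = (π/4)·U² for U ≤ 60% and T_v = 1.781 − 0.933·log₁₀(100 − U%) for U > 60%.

t ≈ 0.162 years

Drainage path length: H_d = H/2 = 1.4 m (double drainage).
U > 60%: T_v = 1.781 − 0.933·log₁₀(100 − 81) = 0.58792.
t = T_v·H_d²/c_v = 0.58792×1.4²/7.1 = 0.1623 years.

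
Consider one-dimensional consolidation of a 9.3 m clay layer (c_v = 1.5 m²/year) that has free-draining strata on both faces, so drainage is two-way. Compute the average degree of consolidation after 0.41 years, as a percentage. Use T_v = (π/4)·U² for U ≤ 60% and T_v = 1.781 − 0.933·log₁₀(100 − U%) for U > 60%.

Drainage path length: H_d = H/2 = 4.65 m (double drainage).
T_v = c_v·t/H_d² = 1.5×0.41/4.65² = 0.028443.
T_v = 0.028443 corresponds to the U ≤ 60% branch:
U = √(4T_v/π) = 0.1903

U ≈ 19 %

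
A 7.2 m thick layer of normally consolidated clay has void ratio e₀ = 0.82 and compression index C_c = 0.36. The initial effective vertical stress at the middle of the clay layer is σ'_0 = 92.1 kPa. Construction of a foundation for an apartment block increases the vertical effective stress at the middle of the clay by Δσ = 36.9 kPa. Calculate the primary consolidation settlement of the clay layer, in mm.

S_c ≈ 208 mm

Final effective stress: σ'_f = σ'_0 + Δσ = 92.1 + 36.9 = 129 kPa.
Normally consolidated clay, so the full stress increment lies on the virgin compression line:
S_c = C_c·H/(1+e₀)·log₁₀(σ'_f/σ'_0) = 0.36×7.2/(1+0.82)×log₁₀(129/92.1)
    = 1.4242 × 0.14633 = 0.2084 m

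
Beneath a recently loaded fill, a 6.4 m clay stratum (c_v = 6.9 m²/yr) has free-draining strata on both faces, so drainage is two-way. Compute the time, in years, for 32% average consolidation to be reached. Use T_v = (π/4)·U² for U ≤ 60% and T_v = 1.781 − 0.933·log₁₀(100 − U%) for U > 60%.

t ≈ 0.119 years

Drainage path length: H_d = H/2 = 3.2 m (double drainage).
U ≤ 60%: T_v = (π/4)·U² = (π/4)×0.32² = 0.080425.
t = T_v·H_d²/c_v = 0.080425×3.2²/6.9 = 0.1194 years.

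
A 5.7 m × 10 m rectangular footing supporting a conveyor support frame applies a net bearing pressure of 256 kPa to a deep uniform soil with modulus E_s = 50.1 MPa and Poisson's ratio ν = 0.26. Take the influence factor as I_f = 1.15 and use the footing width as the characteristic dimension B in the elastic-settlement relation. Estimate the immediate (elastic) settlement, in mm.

S_e ≈ 31.2 mm

Immediate (elastic) settlement: S_e = q·B·(1−ν²)/E_s · I_f.
E_s = 50.1 MPa = 50100 kPa.
S_e = 256 × 5.7 × (1 − 0.26²) / 50100 × 1.15
    = 256 × 5.7 × 0.9324 / 50100 × 1.15
    = 0.03123 m = 31.23 mm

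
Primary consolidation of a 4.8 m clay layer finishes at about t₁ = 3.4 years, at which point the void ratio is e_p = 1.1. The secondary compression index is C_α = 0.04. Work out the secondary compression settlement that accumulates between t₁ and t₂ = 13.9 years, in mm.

Secondary compression: S_s = C_α·H/(1+e_p)·log₁₀(t₂/t₁)
S_s = 0.04×4.8/(1+1.1)×log₁₀(13.9/3.4)
    = 0.09143 × 0.6115 = 0.05591 m

S_s ≈ 55.9 mm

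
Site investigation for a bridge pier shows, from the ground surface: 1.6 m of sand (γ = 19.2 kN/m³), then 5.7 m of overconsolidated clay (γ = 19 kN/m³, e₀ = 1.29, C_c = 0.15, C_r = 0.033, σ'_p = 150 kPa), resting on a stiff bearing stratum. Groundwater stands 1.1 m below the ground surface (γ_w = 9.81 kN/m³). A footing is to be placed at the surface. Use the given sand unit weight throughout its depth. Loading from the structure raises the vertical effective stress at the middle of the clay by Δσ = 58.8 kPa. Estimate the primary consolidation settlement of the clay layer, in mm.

Mid-depth of clay below the ground surface: z = 1.6 + 5.7/2 = 4.45 m.
Total vertical stress at mid-clay: σ_v = 19.2×1.6 + 19×2.85 = 84.87 kPa.
Pore pressure: u = 9.81×(4.45 − 1.1) = 32.864 kPa.
Initial effective stress: σ'_0 = σ_v − u = 84.87 − 32.864 = 52.006 kPa.
Final effective stress: σ'_f = 52.006 + 58.8 = 110.81 kPa.
σ'_f = 110.81 ≤ σ'_p = 150 kPa, so the clay remains overconsolidated and only the recompression index applies:
S_c = C_r·H/(1+e₀)·log₁₀(σ'_f/σ'_0) = 0.033×5.7/2.29×log₁₀(110.81/52.006)
    = 0.08214 × 0.32853 = 0.02699 m

S_c ≈ 27 mm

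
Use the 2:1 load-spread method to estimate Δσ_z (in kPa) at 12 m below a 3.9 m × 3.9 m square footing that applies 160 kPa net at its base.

Δσ_z ≈ 9.63 kPa

By the 2:1 method the load spreads at 1 horizontal : 2 vertical, so at depth z the loaded area has grown by z in each plan dimension:
Δσ = qBL/((B+z)(L+z)) = 160×3.9×3.9/((3.9+12)(3.9+12)) = 9.6262 kPa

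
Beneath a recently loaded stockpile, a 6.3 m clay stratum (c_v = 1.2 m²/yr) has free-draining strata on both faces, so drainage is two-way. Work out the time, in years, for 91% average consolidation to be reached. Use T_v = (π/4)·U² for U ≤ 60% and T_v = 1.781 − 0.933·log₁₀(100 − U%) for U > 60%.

Drainage path length: H_d = H/2 = 3.15 m (double drainage).
U > 60%: T_v = 1.781 − 0.933·log₁₀(100 − 91) = 0.89069.
t = T_v·H_d²/c_v = 0.89069×3.15²/1.2 = 7.365 years.

t ≈ 7.36 years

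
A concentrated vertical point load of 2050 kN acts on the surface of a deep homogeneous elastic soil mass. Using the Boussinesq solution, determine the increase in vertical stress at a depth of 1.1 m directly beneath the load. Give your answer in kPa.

Boussinesq vertical stress below a point load on an elastic half-space:
Δσ_z = 3P/(2πz²) · [1 + (r/z)²]^(−5/2)
r/z = 0/1.1 = 0; [1+(r/z)²]^(−5/2) = 1.
Δσ_z = 3×2050/(2π×1.1²) × 1 = 808.93 × 1 = 808.9 kPa

Δσ_z ≈ 809 kPa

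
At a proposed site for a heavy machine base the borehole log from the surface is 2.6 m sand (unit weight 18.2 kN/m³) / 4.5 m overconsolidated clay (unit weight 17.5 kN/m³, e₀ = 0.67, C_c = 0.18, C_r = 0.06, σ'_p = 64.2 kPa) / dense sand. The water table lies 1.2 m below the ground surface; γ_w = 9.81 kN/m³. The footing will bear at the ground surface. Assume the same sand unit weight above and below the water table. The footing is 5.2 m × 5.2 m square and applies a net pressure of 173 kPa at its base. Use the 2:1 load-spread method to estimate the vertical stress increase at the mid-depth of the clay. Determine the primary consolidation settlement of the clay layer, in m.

Mid-depth of clay below the ground surface: z = 2.6 + 4.5/2 = 4.85 m.
Total vertical stress at mid-clay: σ_v = 18.2×2.6 + 17.5×2.25 = 86.695 kPa.
Pore pressure: u = 9.81×(4.85 − 1.2) = 35.806 kPa.
Initial effective stress: σ'_0 = σ_v − u = 86.695 − 35.806 = 50.889 kPa.
Stress increase at mid-clay by the 2:1 spreading method:
Δσ = qBL/((B+z)(L+z)) = 173×5.2×5.2/((5.2+4.85)(5.2+4.85)) = 46.315 kPa
Final effective stress: σ'_f = 50.889 + 46.315 = 97.204 kPa.
σ'_f = 97.204 > σ'_p = 64.2 kPa, so the stress path crosses the preconsolidation pressure — recompression up to σ'_p, then virgin compression beyond:
S_c = H/(1+e₀)·[C_r·log₁₀(σ'_p/σ'_0) + C_c·log₁₀(σ'_f/σ'_p)]
    = 4.5/1.67 × [0.06×log₁₀(64.2/50.889) + 0.18×log₁₀(97.204/64.2)]
    = 2.6946 × [0.0060547 + 0.032427] = 0.1037 m

S_c ≈ 0.104 m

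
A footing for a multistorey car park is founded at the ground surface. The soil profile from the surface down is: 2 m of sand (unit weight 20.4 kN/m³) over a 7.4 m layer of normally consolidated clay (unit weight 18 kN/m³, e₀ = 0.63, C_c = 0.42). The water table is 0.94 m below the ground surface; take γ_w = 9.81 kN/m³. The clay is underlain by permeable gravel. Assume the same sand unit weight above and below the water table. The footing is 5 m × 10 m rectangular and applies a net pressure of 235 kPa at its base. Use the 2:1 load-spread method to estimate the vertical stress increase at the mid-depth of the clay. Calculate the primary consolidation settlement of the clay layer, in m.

S_c ≈ 0.635 m

Mid-depth of clay below the ground surface: z = 2 + 7.4/2 = 5.7 m.
Total vertical stress at mid-clay: σ_v = 20.4×2 + 18×3.7 = 107.4 kPa.
Pore pressure: u = 9.81×(5.7 − 0.94) = 46.696 kPa.
Initial effective stress: σ'_0 = σ_v − u = 107.4 − 46.696 = 60.704 kPa.
Stress increase at mid-clay by the 2:1 spreading method:
Δσ = qBL/((B+z)(L+z)) = 235×5×10/((5+5.7)(10+5.7)) = 69.945 kPa
Final effective stress: σ'_f = σ'_0 + Δσ = 60.704 + 69.945 = 130.65 kPa.
Normally consolidated clay, so the full stress increment lies on the virgin compression line:
S_c = C_c·H/(1+e₀)·log₁₀(σ'_f/σ'_0) = 0.42×7.4/(1+0.63)×log₁₀(130.65/60.704)
    = 1.9067 × 0.33289 = 0.6347 m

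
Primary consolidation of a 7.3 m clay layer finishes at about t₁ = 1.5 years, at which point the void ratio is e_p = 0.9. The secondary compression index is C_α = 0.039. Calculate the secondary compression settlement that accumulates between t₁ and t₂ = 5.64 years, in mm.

Secondary compression: S_s = C_α·H/(1+e_p)·log₁₀(t₂/t₁)
S_s = 0.039×7.3/(1+0.9)×log₁₀(5.64/1.5)
    = 0.1498 × 0.5752 = 0.08619 m

S_s ≈ 86.2 mm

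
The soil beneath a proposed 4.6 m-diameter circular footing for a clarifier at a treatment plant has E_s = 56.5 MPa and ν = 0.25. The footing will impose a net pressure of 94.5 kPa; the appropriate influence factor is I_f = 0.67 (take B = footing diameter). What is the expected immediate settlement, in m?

Immediate (elastic) settlement: S_e = q·B·(1−ν²)/E_s · I_f.
E_s = 56.5 MPa = 56500 kPa.
S_e = 94.5 × 4.6 × (1 − 0.25²) / 56500 × 0.67
    = 94.5 × 4.6 × 0.9375 / 56500 × 0.67
    = 0.004833 m

S_e ≈ 0.00483 m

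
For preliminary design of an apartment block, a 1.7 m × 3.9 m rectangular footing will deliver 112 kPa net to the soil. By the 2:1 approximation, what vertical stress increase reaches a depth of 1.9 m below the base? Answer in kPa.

By the 2:1 method the load spreads at 1 horizontal : 2 vertical, so at depth z the loaded area has grown by z in each plan dimension:
Δσ = qBL/((B+z)(L+z)) = 112×1.7×3.9/((1.7+1.9)(3.9+1.9)) = 35.563 kPa

Δσ_z ≈ 35.6 kPa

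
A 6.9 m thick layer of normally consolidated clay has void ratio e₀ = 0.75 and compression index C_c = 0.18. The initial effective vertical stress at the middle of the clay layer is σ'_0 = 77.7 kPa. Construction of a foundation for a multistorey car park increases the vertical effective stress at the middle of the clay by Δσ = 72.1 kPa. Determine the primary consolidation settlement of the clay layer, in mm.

Final effective stress: σ'_f = σ'_0 + Δσ = 77.7 + 72.1 = 149.8 kPa.
Normally consolidated clay, so the full stress increment lies on the virgin compression line:
S_c = C_c·H/(1+e₀)·log₁₀(σ'_f/σ'_0) = 0.18×6.9/(1+0.75)×log₁₀(149.8/77.7)
    = 0.70971 × 0.28509 = 0.2023 m

S_c ≈ 202 mm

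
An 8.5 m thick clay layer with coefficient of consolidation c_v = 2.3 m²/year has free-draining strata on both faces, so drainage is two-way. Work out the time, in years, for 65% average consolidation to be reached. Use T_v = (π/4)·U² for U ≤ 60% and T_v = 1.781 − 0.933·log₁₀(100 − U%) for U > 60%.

t ≈ 2.67 years

Drainage path length: H_d = H/2 = 4.25 m (double drainage).
U > 60%: T_v = 1.781 − 0.933·log₁₀(100 − 65) = 0.34038.
t = T_v·H_d²/c_v = 0.34038×4.25²/2.3 = 2.673 years.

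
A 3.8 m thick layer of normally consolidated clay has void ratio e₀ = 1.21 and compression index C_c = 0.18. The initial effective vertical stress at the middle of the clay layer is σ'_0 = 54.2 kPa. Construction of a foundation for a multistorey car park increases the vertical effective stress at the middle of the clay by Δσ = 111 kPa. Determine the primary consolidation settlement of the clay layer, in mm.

Final effective stress: σ'_f = σ'_0 + Δσ = 54.2 + 111 = 165.2 kPa.
Normally consolidated clay, so the full stress increment lies on the virgin compression line:
S_c = C_c·H/(1+e₀)·log₁₀(σ'_f/σ'_0) = 0.18×3.8/(1+1.21)×log₁₀(165.2/54.2)
    = 0.3095 × 0.48401 = 0.1498 m

S_c ≈ 150 mm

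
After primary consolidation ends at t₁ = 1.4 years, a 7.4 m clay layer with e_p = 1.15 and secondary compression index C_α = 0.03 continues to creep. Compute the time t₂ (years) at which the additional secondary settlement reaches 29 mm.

t₂ ≈ 2.67 years

S_s = C_α·H/(1+e_p)·log₁₀(t₂/t₁) ⇒ log₁₀(t₂/t₁) = S_s·(1+e_p)/(C_α·H).
log₁₀(t₂/t₁) = 0.029 × (1+1.15) / (0.03×7.4) = 0.2809
t₂ = t₁ × 10^0.2809 = 1.4 × 1.909 = 2.673 years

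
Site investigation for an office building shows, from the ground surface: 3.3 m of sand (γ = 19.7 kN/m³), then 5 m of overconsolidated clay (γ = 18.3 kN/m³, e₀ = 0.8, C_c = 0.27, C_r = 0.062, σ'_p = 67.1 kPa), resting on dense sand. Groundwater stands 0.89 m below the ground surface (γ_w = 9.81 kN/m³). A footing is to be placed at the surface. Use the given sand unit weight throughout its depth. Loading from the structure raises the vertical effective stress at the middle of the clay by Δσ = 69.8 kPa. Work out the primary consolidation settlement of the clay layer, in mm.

S_c ≈ 227 mm

Mid-depth of clay below the ground surface: z = 3.3 + 5/2 = 5.8 m.
Total vertical stress at mid-clay: σ_v = 19.7×3.3 + 18.3×2.5 = 110.76 kPa.
Pore pressure: u = 9.81×(5.8 − 0.89) = 48.167 kPa.
Initial effective stress: σ'_0 = σ_v − u = 110.76 − 48.167 = 62.593 kPa.
Final effective stress: σ'_f = 62.593 + 69.8 = 132.39 kPa.
σ'_f = 132.39 > σ'_p = 67.1 kPa, so the stress path crosses the preconsolidation pressure — recompression up to σ'_p, then virgin compression beyond:
S_c = H/(1+e₀)·[C_r·log₁₀(σ'_p/σ'_0) + C_c·log₁₀(σ'_f/σ'_p)]
    = 5/1.8 × [0.062×log₁₀(67.1/62.593) + 0.27×log₁₀(132.39/67.1)]
    = 2.7778 × [0.0018722 + 0.079686] = 0.2266 m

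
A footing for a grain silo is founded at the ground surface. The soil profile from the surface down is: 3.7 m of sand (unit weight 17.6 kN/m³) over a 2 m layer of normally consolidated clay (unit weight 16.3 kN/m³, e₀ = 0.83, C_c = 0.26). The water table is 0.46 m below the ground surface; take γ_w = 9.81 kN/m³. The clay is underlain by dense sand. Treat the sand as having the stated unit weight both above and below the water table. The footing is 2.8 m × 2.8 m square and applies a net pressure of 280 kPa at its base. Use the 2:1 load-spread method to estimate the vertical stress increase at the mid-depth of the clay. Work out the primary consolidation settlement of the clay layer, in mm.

S_c ≈ 84.3 mm

Mid-depth of clay below the ground surface: z = 3.7 + 2/2 = 4.7 m.
Total vertical stress at mid-clay: σ_v = 17.6×3.7 + 16.3×1 = 81.42 kPa.
Pore pressure: u = 9.81×(4.7 − 0.46) = 41.594 kPa.
Initial effective stress: σ'_0 = σ_v − u = 81.42 − 41.594 = 39.826 kPa.
Stress increase at mid-clay by the 2:1 spreading method:
Δσ = qBL/((B+z)(L+z)) = 280×2.8×2.8/((2.8+4.7)(2.8+4.7)) = 39.026 kPa
Final effective stress: σ'_f = σ'_0 + Δσ = 39.826 + 39.026 = 78.852 kPa.
Normally consolidated clay, so the full stress increment lies on the virgin compression line:
S_c = C_c·H/(1+e₀)·log₁₀(σ'_f/σ'_0) = 0.26×2/(1+0.83)×log₁₀(78.852/39.826)
    = 0.28415 × 0.29665 = 0.08429 m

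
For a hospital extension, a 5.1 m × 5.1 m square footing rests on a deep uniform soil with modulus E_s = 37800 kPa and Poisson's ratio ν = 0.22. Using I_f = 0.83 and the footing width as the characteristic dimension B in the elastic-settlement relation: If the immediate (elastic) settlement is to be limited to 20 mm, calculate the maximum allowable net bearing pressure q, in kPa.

S_e = q·B·(1−ν²)/E_s · I_f  ⇒  q = S_e·E_s / (B·(1−ν²)·I_f).
q = 0.02 × 37800 / (5.1 × 0.9516 × 0.83) = 187.7 kPa

q ≈ 188 kPa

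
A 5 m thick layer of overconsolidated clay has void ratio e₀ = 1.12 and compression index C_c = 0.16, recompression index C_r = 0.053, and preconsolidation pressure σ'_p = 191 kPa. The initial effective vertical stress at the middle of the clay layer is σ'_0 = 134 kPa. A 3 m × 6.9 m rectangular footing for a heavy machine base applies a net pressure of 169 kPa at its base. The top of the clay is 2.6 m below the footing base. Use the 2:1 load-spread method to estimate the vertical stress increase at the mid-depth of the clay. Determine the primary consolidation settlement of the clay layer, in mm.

Mid-depth of clay below the footing base: z = 2.6 + 5/2 = 5.1 m.
Stress increase at mid-clay by the 2:1 spreading method:
Δσ = qBL/((B+z)(L+z)) = 169×3×6.9/((3+5.1)(6.9+5.1)) = 35.991 kPa
Final effective stress: σ'_f = 134 + 35.991 = 169.99 kPa.
σ'_f = 169.99 ≤ σ'_p = 191 kPa, so the clay remains overconsolidated and only the recompression index applies:
S_c = C_r·H/(1+e₀)·log₁₀(σ'_f/σ'_0) = 0.053×5/2.12×log₁₀(169.99/134)
    = 0.125 × 0.10332 = 0.01292 m

S_c ≈ 12.9 mm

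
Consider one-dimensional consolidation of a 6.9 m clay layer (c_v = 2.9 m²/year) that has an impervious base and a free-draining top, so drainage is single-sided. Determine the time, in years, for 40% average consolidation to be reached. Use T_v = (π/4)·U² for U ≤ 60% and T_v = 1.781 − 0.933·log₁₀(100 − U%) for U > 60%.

Drainage path length: H_d = H = 6.9 m (single drainage).
U ≤ 60%: T_v = (π/4)·U² = (π/4)×0.4² = 0.12566.
t = T_v·H_d²/c_v = 0.12566×6.9²/2.9 = 2.063 years.

t ≈ 2.06 years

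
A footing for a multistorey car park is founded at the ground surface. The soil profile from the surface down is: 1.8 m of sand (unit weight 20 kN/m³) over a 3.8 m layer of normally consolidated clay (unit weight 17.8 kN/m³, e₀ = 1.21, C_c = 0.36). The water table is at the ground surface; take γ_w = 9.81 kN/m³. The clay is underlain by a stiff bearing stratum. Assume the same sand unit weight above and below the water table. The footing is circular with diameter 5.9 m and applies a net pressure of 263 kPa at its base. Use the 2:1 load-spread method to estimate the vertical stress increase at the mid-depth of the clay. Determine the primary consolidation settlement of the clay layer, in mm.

Mid-depth of clay below the ground surface: z = 1.8 + 3.8/2 = 3.7 m.
Total vertical stress at mid-clay: σ_v = 20×1.8 + 17.8×1.9 = 69.82 kPa.
Pore pressure: u = 9.81×(3.7 − 0) = 36.297 kPa.
Initial effective stress: σ'_0 = σ_v − u = 69.82 − 36.297 = 33.523 kPa.
Stress increase at mid-clay by the 2:1 spreading method:
Δσ ≈ qD²/(D+z)² = 263×5.9²/(5.9+3.7)² = 99.338 kPa
Final effective stress: σ'_f = σ'_0 + Δσ = 33.523 + 99.338 = 132.86 kPa.
Normally consolidated clay, so the full stress increment lies on the virgin compression line:
S_c = C_c·H/(1+e₀)·log₁₀(σ'_f/σ'_0) = 0.36×3.8/(1+1.21)×log₁₀(132.86/33.523)
    = 0.619 × 0.59805 = 0.3702 m

S_c ≈ 370 mm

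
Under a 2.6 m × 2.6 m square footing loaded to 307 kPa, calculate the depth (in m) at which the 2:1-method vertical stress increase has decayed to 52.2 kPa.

2:1 spreading — at depth z the loaded area has grown by z in each plan dimension:
qB²/(B+z)² = Δσ_z ⇒ z = B(√(q/Δσ_z) − 1) = 2.6×(√(307/52.2) − 1) = 3.705 m

z ≈ 3.71 m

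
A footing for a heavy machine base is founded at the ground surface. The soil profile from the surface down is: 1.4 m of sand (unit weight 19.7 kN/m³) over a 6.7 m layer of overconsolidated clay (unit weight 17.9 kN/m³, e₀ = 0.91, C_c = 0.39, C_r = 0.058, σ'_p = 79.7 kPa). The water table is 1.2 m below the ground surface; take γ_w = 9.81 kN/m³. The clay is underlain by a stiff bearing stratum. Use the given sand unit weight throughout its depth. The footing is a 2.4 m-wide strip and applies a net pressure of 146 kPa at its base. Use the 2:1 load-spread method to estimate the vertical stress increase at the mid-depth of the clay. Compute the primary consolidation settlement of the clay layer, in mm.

Mid-depth of clay below the ground surface: z = 1.4 + 6.7/2 = 4.75 m.
Total vertical stress at mid-clay: σ_v = 19.7×1.4 + 17.9×3.35 = 87.545 kPa.
Pore pressure: u = 9.81×(4.75 − 1.2) = 34.825 kPa.
Initial effective stress: σ'_0 = σ_v − u = 87.545 − 34.825 = 52.72 kPa.
Stress increase at mid-clay by the 2:1 spreading method:
Δσ = qB/(B+z) = 146×2.4/(2.4+4.75) = 49.007 kPa
Final effective stress: σ'_f = 52.72 + 49.007 = 101.73 kPa.
σ'_f = 101.73 > σ'_p = 79.7 kPa, so the stress path crosses the preconsolidation pressure — recompression up to σ'_p, then virgin compression beyond:
S_c = H/(1+e₀)·[C_r·log₁₀(σ'_p/σ'_0) + C_c·log₁₀(σ'_f/σ'_p)]
    = 6.7/1.91 × [0.058×log₁₀(79.7/52.72) + 0.39×log₁₀(101.73/79.7)]
    = 3.5079 × [0.01041 + 0.041336] = 0.1815 m

S_c ≈ 182 mm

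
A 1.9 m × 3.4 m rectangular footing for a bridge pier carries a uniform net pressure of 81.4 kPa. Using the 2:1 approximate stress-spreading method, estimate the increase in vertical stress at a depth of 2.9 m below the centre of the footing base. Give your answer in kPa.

Δσ_z ≈ 17.4 kPa

By the 2:1 method the load spreads at 1 horizontal : 2 vertical, so at depth z the loaded area has grown by z in each plan dimension:
Δσ = qBL/((B+z)(L+z)) = 81.4×1.9×3.4/((1.9+2.9)(3.4+2.9)) = 17.389 kPa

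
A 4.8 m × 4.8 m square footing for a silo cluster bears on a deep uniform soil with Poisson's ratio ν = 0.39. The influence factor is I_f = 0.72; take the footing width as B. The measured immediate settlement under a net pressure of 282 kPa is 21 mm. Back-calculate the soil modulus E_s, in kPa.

E_s ≈ 39400 kPa

S_e = q·B·(1−ν²)/E_s · I_f  ⇒  E_s = q·B·(1−ν²)·I_f / S_e.
E_s = 282 × 4.8 × 0.8479 × 0.72 / 0.021 = 39350 kPa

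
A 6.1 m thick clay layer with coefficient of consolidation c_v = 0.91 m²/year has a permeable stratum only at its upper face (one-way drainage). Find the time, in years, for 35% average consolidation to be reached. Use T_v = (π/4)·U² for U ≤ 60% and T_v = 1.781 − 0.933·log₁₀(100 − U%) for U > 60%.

Drainage path length: H_d = H = 6.1 m (single drainage).
U ≤ 60%: T_v = (π/4)·U² = (π/4)×0.35² = 0.096211.
t = T_v·H_d²/c_v = 0.096211×6.1²/0.91 = 3.934 years.

t ≈ 3.93 years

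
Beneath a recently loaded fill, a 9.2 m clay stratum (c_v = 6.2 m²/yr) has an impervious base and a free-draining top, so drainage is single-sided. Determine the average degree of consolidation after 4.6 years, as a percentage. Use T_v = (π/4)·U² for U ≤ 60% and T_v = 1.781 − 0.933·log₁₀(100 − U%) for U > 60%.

U ≈ 64.7 %

Drainage path length: H_d = H = 9.2 m (single drainage).
T_v = c_v·t/H_d² = 6.2×4.6/9.2² = 0.33696.
T_v = 0.33696 corresponds to the U > 60% branch:
U = 1 − 10^((1.781 − T_v)/0.933)/100 = 0.647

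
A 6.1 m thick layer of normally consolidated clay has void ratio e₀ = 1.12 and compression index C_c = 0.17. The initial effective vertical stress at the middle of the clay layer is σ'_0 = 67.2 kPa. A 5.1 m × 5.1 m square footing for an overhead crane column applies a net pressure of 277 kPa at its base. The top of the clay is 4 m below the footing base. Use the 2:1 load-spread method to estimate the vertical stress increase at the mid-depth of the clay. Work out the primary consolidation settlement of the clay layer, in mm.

Mid-depth of clay below the footing base: z = 4 + 6.1/2 = 7.05 m.
Stress increase at mid-clay by the 2:1 spreading method:
Δσ = qBL/((B+z)(L+z)) = 277×5.1×5.1/((5.1+7.05)(5.1+7.05)) = 48.805 kPa
Final effective stress: σ'_f = σ'_0 + Δσ = 67.2 + 48.805 = 116 kPa.
Normally consolidated clay, so the full stress increment lies on the virgin compression line:
S_c = C_c·H/(1+e₀)·log₁₀(σ'_f/σ'_0) = 0.17×6.1/(1+1.12)×log₁₀(116/67.2)
    = 0.48915 × 0.23709 = 0.116 m

S_c ≈ 116 mm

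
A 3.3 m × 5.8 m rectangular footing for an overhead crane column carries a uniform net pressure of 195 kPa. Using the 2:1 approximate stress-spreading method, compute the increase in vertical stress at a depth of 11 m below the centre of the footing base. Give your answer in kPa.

By the 2:1 method the load spreads at 1 horizontal : 2 vertical, so at depth z the loaded area has grown by z in each plan dimension:
Δσ = qBL/((B+z)(L+z)) = 195×3.3×5.8/((3.3+11)(5.8+11)) = 15.536 kPa

Δσ_z ≈ 15.5 kPa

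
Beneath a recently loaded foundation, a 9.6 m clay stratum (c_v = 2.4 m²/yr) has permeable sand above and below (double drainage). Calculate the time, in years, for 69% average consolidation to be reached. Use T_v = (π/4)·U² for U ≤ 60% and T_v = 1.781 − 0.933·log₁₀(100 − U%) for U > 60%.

Drainage path length: H_d = H/2 = 4.8 m (double drainage).
U > 60%: T_v = 1.781 − 0.933·log₁₀(100 − 69) = 0.38956.
t = T_v·H_d²/c_v = 0.38956×4.8²/2.4 = 3.74 years.

t ≈ 3.74 years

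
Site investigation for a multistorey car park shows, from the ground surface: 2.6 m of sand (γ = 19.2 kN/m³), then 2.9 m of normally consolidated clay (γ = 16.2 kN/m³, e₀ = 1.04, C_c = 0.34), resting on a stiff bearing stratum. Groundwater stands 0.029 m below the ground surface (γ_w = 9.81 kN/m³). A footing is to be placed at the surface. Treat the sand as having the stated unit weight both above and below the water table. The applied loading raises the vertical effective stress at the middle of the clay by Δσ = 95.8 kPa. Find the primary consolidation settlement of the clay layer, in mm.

S_c ≈ 281 mm

Mid-depth of clay below the ground surface: z = 2.6 + 2.9/2 = 4.05 m.
Total vertical stress at mid-clay: σ_v = 19.2×2.6 + 16.2×1.45 = 73.41 kPa.
Pore pressure: u = 9.81×(4.05 − 0.029) = 39.446 kPa.
Initial effective stress: σ'_0 = σ_v − u = 73.41 − 39.446 = 33.964 kPa.
Final effective stress: σ'_f = σ'_0 + Δσ = 33.964 + 95.8 = 129.76 kPa.
Normally consolidated clay, so the full stress increment lies on the virgin compression line:
S_c = C_c·H/(1+e₀)·log₁₀(σ'_f/σ'_0) = 0.34×2.9/(1+1.04)×log₁₀(129.76/33.964)
    = 0.48333 × 0.58212 = 0.2814 m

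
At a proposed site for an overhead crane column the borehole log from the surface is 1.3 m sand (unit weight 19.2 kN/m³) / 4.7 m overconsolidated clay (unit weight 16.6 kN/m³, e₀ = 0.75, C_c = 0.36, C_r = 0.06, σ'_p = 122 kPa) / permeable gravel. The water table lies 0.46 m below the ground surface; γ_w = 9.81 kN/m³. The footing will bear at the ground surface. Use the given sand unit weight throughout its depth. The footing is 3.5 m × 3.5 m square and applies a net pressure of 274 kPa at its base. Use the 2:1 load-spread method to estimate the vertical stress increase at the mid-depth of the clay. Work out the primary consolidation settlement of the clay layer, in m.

S_c ≈ 0.0771 m

Mid-depth of clay below the ground surface: z = 1.3 + 4.7/2 = 3.65 m.
Total vertical stress at mid-clay: σ_v = 19.2×1.3 + 16.6×2.35 = 63.97 kPa.
Pore pressure: u = 9.81×(3.65 − 0.46) = 31.294 kPa.
Initial effective stress: σ'_0 = σ_v − u = 63.97 − 31.294 = 32.676 kPa.
Stress increase at mid-clay by the 2:1 spreading method:
Δσ = qBL/((B+z)(L+z)) = 274×3.5×3.5/((3.5+3.65)(3.5+3.65)) = 65.656 kPa
Final effective stress: σ'_f = 32.676 + 65.656 = 98.332 kPa.
σ'_f = 98.332 ≤ σ'_p = 122 kPa, so the clay remains overconsolidated and only the recompression index applies:
S_c = C_r·H/(1+e₀)·log₁₀(σ'_f/σ'_0) = 0.06×4.7/1.75×log₁₀(98.332/32.676)
    = 0.16114 × 0.47847 = 0.0771 m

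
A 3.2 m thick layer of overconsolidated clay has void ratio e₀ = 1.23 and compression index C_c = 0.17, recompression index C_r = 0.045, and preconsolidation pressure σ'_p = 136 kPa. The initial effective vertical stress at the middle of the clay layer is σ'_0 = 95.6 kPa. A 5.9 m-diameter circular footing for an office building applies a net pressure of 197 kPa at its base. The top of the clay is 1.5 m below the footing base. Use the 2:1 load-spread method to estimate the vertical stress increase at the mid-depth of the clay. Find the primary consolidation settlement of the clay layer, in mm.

S_c ≈ 39.7 mm

Mid-depth of clay below the footing base: z = 1.5 + 3.2/2 = 3.1 m.
Stress increase at mid-clay by the 2:1 spreading method:
Δσ ≈ qD²/(D+z)² = 197×5.9²/(5.9+3.1)² = 84.661 kPa
Final effective stress: σ'_f = 95.6 + 84.661 = 180.26 kPa.
σ'_f = 180.26 > σ'_p = 136 kPa, so the stress path crosses the preconsolidation pressure — recompression up to σ'_p, then virgin compression beyond:
S_c = H/(1+e₀)·[C_r·log₁₀(σ'_p/σ'_0) + C_c·log₁₀(σ'_f/σ'_p)]
    = 3.2/2.23 × [0.045×log₁₀(136/95.6) + 0.17×log₁₀(180.26/136)]
    = 1.435 × [0.0068886 + 0.020801] = 0.03973 m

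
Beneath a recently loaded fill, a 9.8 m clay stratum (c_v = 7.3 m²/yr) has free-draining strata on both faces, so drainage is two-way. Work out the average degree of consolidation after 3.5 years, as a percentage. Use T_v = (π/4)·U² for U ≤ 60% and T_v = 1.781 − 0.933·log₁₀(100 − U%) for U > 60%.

U ≈ 94.1 %

Drainage path length: H_d = H/2 = 4.9 m (double drainage).
T_v = c_v·t/H_d² = 7.3×3.5/4.9² = 1.0641.
T_v = 1.0641 corresponds to the U > 60% branch:
U = 1 − 10^((1.781 − T_v)/0.933)/100 = 0.9413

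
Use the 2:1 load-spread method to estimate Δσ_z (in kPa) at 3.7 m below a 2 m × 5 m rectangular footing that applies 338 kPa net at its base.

Δσ_z ≈ 68.2 kPa

By the 2:1 method the load spreads at 1 horizontal : 2 vertical, so at depth z the loaded area has grown by z in each plan dimension:
Δσ = qBL/((B+z)(L+z)) = 338×2×5/((2+3.7)(5+3.7)) = 68.159 kPa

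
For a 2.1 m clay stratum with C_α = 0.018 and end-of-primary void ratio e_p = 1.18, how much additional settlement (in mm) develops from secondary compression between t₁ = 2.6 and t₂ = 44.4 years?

S_s ≈ 21.4 mm

Secondary compression: S_s = C_α·H/(1+e_p)·log₁₀(t₂/t₁)
S_s = 0.018×2.1/(1+1.18)×log₁₀(44.4/2.6)
    = 0.01734 × 1.232 = 0.02137 m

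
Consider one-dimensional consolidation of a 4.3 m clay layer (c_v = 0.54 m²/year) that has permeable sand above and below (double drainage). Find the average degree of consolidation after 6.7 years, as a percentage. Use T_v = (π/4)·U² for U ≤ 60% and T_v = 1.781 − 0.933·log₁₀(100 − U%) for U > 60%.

U ≈ 88.3 %

Drainage path length: H_d = H/2 = 2.15 m (double drainage).
T_v = c_v·t/H_d² = 0.54×6.7/2.15² = 0.78269.
T_v = 0.78269 corresponds to the U > 60% branch:
U = 1 − 10^((1.781 − T_v)/0.933)/100 = 0.8825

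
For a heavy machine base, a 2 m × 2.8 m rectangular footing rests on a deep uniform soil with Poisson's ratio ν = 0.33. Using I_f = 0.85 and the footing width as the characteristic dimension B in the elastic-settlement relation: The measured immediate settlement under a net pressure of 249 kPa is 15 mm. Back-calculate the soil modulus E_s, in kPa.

S_e = q·B·(1−ν²)/E_s · I_f  ⇒  E_s = q·B·(1−ν²)·I_f / S_e.
E_s = 249 × 2 × 0.8911 × 0.85 / 0.015 = 25150 kPa

E_s ≈ 25100 kPa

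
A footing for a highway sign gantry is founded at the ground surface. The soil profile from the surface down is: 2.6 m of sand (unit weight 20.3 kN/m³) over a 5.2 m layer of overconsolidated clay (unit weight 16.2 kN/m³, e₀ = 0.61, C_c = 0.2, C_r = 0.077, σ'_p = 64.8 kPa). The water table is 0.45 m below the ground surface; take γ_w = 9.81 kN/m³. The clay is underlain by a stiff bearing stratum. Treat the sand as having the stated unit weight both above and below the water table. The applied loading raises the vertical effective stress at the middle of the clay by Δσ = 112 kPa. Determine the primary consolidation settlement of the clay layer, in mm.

S_c ≈ 286 mm

Mid-depth of clay below the ground surface: z = 2.6 + 5.2/2 = 5.2 m.
Total vertical stress at mid-clay: σ_v = 20.3×2.6 + 16.2×2.6 = 94.9 kPa.
Pore pressure: u = 9.81×(5.2 − 0.45) = 46.598 kPa.
Initial effective stress: σ'_0 = σ_v − u = 94.9 − 46.598 = 48.302 kPa.
Final effective stress: σ'_f = 48.302 + 112 = 160.3 kPa.
σ'_f = 160.3 > σ'_p = 64.8 kPa, so the stress path crosses the preconsolidation pressure — recompression up to σ'_p, then virgin compression beyond:
S_c = H/(1+e₀)·[C_r·log₁₀(σ'_p/σ'_0) + C_c·log₁₀(σ'_f/σ'_p)]
    = 5.2/1.61 × [0.077×log₁₀(64.8/48.302) + 0.2×log₁₀(160.3/64.8)]
    = 3.2298 × [0.009826 + 0.078672] = 0.2858 m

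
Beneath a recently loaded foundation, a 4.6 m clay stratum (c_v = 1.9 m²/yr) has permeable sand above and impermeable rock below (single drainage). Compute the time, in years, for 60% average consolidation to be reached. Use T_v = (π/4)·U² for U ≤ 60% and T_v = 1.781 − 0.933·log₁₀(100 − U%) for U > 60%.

Drainage path length: H_d = H = 4.6 m (single drainage).
U ≤ 60%: T_v = (π/4)·U² = (π/4)×0.6² = 0.28274.
t = T_v·H_d²/c_v = 0.28274×4.6²/1.9 = 3.149 years.

t ≈ 3.15 years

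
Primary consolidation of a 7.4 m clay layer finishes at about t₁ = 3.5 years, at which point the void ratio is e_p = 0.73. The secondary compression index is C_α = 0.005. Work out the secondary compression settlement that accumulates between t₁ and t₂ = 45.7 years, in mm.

S_s ≈ 23.9 mm

Secondary compression: S_s = C_α·H/(1+e_p)·log₁₀(t₂/t₁)
S_s = 0.005×7.4/(1+0.73)×log₁₀(45.7/3.5)
    = 0.02139 × 1.116 = 0.02386 m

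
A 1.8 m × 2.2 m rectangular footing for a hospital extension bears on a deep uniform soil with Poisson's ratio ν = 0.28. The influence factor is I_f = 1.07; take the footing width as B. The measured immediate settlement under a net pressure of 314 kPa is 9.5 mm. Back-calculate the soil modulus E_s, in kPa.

E_s ≈ 58700 kPa

S_e = q·B·(1−ν²)/E_s · I_f  ⇒  E_s = q·B·(1−ν²)·I_f / S_e.
E_s = 314 × 1.8 × 0.9216 × 1.07 / 0.0095 = 58670 kPa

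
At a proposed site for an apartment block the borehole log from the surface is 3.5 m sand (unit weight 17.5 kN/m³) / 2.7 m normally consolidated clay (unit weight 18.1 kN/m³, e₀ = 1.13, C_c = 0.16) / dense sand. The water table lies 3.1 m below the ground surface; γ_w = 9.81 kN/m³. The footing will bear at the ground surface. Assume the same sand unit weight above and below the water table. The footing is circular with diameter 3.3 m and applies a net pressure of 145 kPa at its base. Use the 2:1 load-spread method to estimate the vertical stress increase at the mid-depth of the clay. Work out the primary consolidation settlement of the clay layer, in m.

Mid-depth of clay below the ground surface: z = 3.5 + 2.7/2 = 4.85 m.
Total vertical stress at mid-clay: σ_v = 17.5×3.5 + 18.1×1.35 = 85.685 kPa.
Pore pressure: u = 9.81×(4.85 − 3.1) = 17.168 kPa.
Initial effective stress: σ'_0 = σ_v − u = 85.685 − 17.168 = 68.517 kPa.
Stress increase at mid-clay by the 2:1 spreading method:
Δσ ≈ qD²/(D+z)² = 145×3.3²/(3.3+4.85)² = 23.773 kPa
Final effective stress: σ'_f = σ'_0 + Δσ = 68.517 + 23.773 = 92.29 kPa.
Normally consolidated clay, so the full stress increment lies on the virgin compression line:
S_c = C_c·H/(1+e₀)·log₁₀(σ'_f/σ'_0) = 0.16×2.7/(1+1.13)×log₁₀(92.29/68.517)
    = 0.20282 × 0.12936 = 0.02624 m

S_c ≈ 0.0262 m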